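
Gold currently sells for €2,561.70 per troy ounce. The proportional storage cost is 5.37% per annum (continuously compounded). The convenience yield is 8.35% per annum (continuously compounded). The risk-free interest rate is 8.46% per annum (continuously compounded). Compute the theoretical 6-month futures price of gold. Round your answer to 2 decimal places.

Net carry = r + u − y = 0.0846 + 0.0537 − 0.0835 = 0.0548
F = S·e^((r+u−y)T) = 2561.70 · e^(0.0548 × 6/12) = 2561.70 · e^0.02740000
= 2561.70 × 1.02777883 = €2,632.86 per troy ounce

€2,632.86 per troy ounce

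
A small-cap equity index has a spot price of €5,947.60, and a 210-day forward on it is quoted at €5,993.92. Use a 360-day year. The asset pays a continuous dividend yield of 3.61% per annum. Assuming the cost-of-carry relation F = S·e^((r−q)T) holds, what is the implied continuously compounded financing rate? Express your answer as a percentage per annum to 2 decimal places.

From F = S·e^((r−q)T): (r − q) = ln(F/S)/T
ln(5993.92/5947.60) = ln(1.007788) = 0.007758
(r − q) = 0.007758 / (210/360) = 0.013299
r = ln(F/S)/T + q = 0.013299 + 0.0361 = 0.049399
r = 4.94%

4.94%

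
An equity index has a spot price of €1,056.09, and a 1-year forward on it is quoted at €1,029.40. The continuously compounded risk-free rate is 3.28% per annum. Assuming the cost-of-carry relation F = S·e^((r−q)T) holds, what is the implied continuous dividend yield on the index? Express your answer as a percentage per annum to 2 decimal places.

From F = S·e^((r−q)T): (r − q) = ln(F/S)/T
ln(1029.40/1056.09) = ln(0.974728) = -0.025597
(r − q) = -0.025597 / (1) = -0.025597
q = r − ln(F/S)/T = 0.0328 + 0.025597 = 0.058397
q = 5.84%

5.84%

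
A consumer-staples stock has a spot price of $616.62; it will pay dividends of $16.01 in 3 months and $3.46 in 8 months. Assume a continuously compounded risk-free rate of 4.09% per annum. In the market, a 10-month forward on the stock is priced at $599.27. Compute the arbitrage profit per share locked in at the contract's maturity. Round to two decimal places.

PV(dividends) I = 16.01·e^(−0.0409·3/12) + 3.46·e^(−0.0409·8/12) = 19.2141
Fair forward F* = (S − I)·e^(rT) = (616.62 − 19.2141)·e^0.034083 = 597.4059 × 1.034670 = 618.1180
Market $599.27 < fair 618.1180: forward underpriced → reverse cash-and-carry (short the stock, invest proceeds at r, pay the dividends, go long the forward).
Profit at T = |F_mkt − F*| = |599.27 − 618.1180| = $18.85 per share

$18.85 per share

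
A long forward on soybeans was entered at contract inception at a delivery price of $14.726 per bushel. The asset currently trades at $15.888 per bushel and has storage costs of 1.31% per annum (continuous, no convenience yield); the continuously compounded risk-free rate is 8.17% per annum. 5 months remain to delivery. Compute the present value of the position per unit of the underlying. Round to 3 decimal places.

$1.742 per bushel

Current fair forward for the remaining 5 months: F = S·e^((r + u)·T), (r + u) = 0.0817 + 0.0131 = 0.0948
F = 15.888 · e^(0.0948 × 5/12) = 15.888 × 1.040290 = 16.5281
Value of long forward = (F − K)·e^(−rT) = (16.5281 − 14.726) · e^(−0.0817·5/12)
= 1.8021 × 0.966531 = 1.742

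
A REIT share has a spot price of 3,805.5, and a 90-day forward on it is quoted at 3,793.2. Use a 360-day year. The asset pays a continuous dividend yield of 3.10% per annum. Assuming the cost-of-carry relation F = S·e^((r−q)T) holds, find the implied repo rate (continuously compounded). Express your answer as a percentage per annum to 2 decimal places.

From F = S·e^((r−q)T): (r − q) = ln(F/S)/T
ln(3793.2/3805.5) = ln(0.996768) = -0.003237
(r − q) = -0.003237 / (90/360) = -0.012948
r = ln(F/S)/T + q = -0.012948 + 0.0310 = 0.018052
r = 1.81%

1.81%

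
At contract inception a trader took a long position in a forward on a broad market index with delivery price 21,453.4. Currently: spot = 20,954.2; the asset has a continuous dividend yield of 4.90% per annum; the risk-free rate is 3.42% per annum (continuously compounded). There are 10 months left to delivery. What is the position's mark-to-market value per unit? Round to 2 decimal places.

-734.80

Current fair forward for the remaining 10 months: F = S·e^((r − q)·T), (r − q) = 0.0342 − 0.0490 = -0.0148
F = 20954.2 · e^(-0.0148 × 10/12) = 20954.2 × 0.98774241 = 20697.3520
Value of long forward = (F − K)·e^(−rT) = (20697.3520 − 21453.4) · e^(−0.0342·10/12)
= -756.0480 × 0.97190229 = -734.80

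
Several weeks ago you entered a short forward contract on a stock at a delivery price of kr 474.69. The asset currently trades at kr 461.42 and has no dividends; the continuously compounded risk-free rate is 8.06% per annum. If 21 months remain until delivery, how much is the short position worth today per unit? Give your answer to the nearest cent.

Current fair forward for the remaining 21 months: F = S·e^(r·T), r = 0.0806
F = 461.42 · e^(0.0806 × 21/12) = 461.42 × 1.151482 = 531.3168
Value of long forward = (F − K)·e^(−rT) = (531.3168 − 474.69) · e^(−0.0806·21/12)
= 56.6268 × 0.868446 = 49.18
Short position value = −(long value) = -kr 49.18

-kr 49.18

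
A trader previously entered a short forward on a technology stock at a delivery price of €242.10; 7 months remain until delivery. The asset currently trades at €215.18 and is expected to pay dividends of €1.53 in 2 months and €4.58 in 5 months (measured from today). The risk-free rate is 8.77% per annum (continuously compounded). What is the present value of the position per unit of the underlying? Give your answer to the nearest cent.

€20.77

PV(remaining dividends) I = 1.53·e^(−0.0877·2/12) + 4.58·e^(−0.0877·5/12) = 5.9235
Current forward F = (S − I)·e^(rT) = (215.18 − 5.9235)·e^(0.0877·7/12) = 209.2565 × 1.052490 = 220.2404
Value (long) = (F − K)·e^(−rT) = (220.2404 − 242.10) × 0.950128 = -20.7694
Short position value = −(long value) = €20.77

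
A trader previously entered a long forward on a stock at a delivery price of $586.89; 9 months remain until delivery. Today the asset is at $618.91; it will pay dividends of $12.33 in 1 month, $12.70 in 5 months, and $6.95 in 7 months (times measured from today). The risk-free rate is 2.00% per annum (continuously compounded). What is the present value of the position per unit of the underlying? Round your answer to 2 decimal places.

PV(remaining dividends) I = 12.33·e^(−0.0200·1/12) + 12.70·e^(−0.0200·5/12) + 6.95·e^(−0.0200·7/12) = 31.7735
Current forward F = (S − I)·e^(rT) = (618.91 − 31.7735)·e^(0.0200·9/12) = 587.1365 × 1.015113 = 596.0099
Value (long) = (F − K)·e^(−rT) = (596.0099 − 586.89) × 0.985112 = 8.9841
Value = $8.98

$8.98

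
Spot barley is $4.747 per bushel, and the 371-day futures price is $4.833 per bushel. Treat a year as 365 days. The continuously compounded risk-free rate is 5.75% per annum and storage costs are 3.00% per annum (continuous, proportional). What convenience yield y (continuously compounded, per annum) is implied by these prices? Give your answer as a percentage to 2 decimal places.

6.98%

F = S·e^((r+u−y)T) ⇒ (r+u−y) = ln(F/S)/T
ln(4.833/4.747) = 0.017955; /T ⇒ 0.017665
y = r + u − ln(F/S)/T = 0.0575 + 0.0300 − 0.017665 = 0.069835
y = 6.98%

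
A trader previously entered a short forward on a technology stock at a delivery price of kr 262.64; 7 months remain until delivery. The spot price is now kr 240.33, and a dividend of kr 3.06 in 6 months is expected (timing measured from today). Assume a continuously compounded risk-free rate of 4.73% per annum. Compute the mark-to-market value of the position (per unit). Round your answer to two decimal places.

PV(remaining dividends) I = 3.06·e^(−0.0473·6/12) = 2.9885
Current forward F = (S − I)·e^(rT) = (240.33 − 2.9885)·e^(0.0473·7/12) = 237.3415 × 1.027976 = 243.9814
Value (long) = (F − K)·e^(−rT) = (243.9814 − 262.64) × 0.972786 = -18.1508
Short position value = −(long value) = kr 18.15

kr 18.15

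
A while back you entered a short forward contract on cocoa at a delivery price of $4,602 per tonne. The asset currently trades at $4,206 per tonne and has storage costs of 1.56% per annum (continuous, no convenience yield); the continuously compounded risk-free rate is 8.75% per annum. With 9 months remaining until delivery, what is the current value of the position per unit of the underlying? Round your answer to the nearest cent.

Current fair forward for the remaining 9 months: F = S·e^((r + u)·T), (r + u) = 0.0875 + 0.0156 = 0.1031
F = 4206 · e^(0.1031 × 9/12) = 4206 × 1.08039315 = 4544.1336
Value of long forward = (F − K)·e^(−rT) = (4544.1336 − 4602) · e^(−0.0875·9/12)
= -57.8664 × 0.93648198 = -54.19
Short position value = −(long value) = $54.19

$54.19 per tonne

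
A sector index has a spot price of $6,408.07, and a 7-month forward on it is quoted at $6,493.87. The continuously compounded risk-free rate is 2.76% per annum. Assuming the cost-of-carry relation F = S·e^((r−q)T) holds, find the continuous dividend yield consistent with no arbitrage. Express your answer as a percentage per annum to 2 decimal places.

From F = S·e^((r−q)T): (r − q) = ln(F/S)/T
ln(6493.87/6408.07) = ln(1.013389) = 0.013300
(r − q) = 0.013300 / (7/12) = 0.022800
q = r − ln(F/S)/T = 0.0276 − 0.022800 = 0.004800
q = 0.48%

0.48%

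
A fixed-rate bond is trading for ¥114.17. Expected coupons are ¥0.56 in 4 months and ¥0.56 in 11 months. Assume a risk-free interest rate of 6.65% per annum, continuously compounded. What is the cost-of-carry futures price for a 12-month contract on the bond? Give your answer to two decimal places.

PV(coupons) I = 0.56·e^(−0.0665·4/12) + 0.56·e^(−0.0665·11/12)
I = 0.5477 + 0.5269 = 1.0746
F = (S − I)·e^(rT) = (114.17 − 1.0746) · e^(0.0665·12/12)
= 113.0954 · e^0.066500 = 113.0954 × 1.068761 = ¥120.87

¥120.87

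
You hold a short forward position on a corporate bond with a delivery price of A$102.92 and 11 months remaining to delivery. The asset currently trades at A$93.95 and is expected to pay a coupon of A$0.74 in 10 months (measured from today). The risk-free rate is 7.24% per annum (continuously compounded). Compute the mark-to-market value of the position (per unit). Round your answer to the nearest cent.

PV(remaining coupons) I = 0.74·e^(−0.0724·10/12) = 0.6967
Current forward F = (S − I)·e^(rT) = (93.95 − 0.6967)·e^(0.0724·11/12) = 93.2533 × 1.068618 = 99.6522
Value (long) = (F − K)·e^(−rT) = (99.6522 − 102.92) × 0.935788 = -3.0580
Short position value = −(long value) = A$3.06

A$3.06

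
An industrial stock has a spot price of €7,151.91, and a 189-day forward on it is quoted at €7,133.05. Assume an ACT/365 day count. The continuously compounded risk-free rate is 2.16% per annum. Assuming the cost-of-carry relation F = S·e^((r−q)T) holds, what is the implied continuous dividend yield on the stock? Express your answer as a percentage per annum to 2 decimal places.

2.67%

From F = S·e^((r−q)T): (r − q) = ln(F/S)/T
ln(7133.05/7151.91) = ln(0.997363) = -0.002640
(r − q) = -0.002640 / (189/365) = -0.005098
q = r − ln(F/S)/T = 0.0216 + 0.005098 = 0.026698
q = 2.67%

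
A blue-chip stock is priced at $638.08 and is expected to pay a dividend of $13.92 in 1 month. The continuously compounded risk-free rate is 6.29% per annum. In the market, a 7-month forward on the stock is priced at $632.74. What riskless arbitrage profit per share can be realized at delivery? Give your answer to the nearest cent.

PV(dividends) I = 13.92·e^(−0.0629·1/12) = 13.8472
Fair forward F* = (S − I)·e^(rT) = (638.08 − 13.8472)·e^0.036692 = 624.2328 × 1.037373 = 647.5623
Market $632.74 < fair 647.5623: forward underpriced → reverse cash-and-carry (short the stock, invest proceeds at r, pay the dividends, go long the forward).
Profit at T = |F_mkt − F*| = |632.74 − 647.5623| = $14.82 per share

$14.82 per share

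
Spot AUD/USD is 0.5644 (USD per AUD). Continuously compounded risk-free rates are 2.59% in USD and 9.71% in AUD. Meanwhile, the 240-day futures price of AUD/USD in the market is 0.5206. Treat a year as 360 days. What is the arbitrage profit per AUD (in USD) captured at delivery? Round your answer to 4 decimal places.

0.0176 per AUD (in USD)

Fair futures: F* = S·e^(carry·T), with carry = (r_USD − r_AUD) = 0.0259 − 0.0971 = -0.0712
F* = 0.5644 · e^(-0.0712 × 240/360) = 0.5644 · e^-0.047467 = 0.5644 × 0.953642 = 0.5382
Market 0.5206 < fair 0.5382: forward underpriced → reverse cash-and-carry (short spot, go long the forward).
At maturity, profit = |F_mkt − F*| = |0.5206 − 0.5382| = 0.0176 per AUD (in USD)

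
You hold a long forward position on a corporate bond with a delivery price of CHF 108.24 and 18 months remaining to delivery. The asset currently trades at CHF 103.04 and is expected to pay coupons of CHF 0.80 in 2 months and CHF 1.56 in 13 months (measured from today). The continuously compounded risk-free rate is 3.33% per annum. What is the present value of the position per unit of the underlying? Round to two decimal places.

PV(remaining coupons) I = 0.80·e^(−0.0333·2/12) + 1.56·e^(−0.0333·13/12) = 2.3003
Current forward F = (S − I)·e^(rT) = (103.04 − 2.3003)·e^(0.0333·18/12) = 100.7397 × 1.051219 = 105.8995
Value (long) = (F − K)·e^(−rT) = (105.8995 − 108.24) × 0.951277 = -2.2265
Value = -CHF 2.23

-CHF 2.23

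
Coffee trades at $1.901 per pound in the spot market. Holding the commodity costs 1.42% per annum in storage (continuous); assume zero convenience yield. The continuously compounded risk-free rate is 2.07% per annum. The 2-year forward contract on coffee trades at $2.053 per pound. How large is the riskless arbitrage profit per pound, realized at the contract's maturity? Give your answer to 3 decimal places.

$0.015 per pound

Fair forward: F* = S·e^(carry·T), with carry = (r + u) = 0.0207 + 0.0142 = 0.0349
F* = 1.901 · e^(0.0349 × 2) = 1.901 · e^0.069800 = 1.901 × 1.072294 = $2.0384
Market $2.053 > fair $2.0384: forward overpriced → cash-and-carry (buy spot, short the forward).
At maturity, profit = |F_mkt − F*| = |2.053 − 2.0384| = $0.015 per pound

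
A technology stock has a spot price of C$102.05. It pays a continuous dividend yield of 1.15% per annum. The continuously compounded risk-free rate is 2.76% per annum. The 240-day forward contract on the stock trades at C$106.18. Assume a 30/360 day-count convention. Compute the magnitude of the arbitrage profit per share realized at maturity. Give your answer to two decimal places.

C$3.03 per share

Fair forward: F* = S·e^(carry·T), with carry = (r − q) = 0.0276 − 0.0115 = 0.0161
F* = 102.05 · e^(0.0161 × 240/360) = 102.05 · e^0.010733 = 102.05 × 1.010791 = C$103.1512
Market C$106.18 > fair C$103.1512: forward overpriced → cash-and-carry (buy spot, short the forward).
At maturity, profit = |F_mkt − F*| = |106.18 − 103.1512| = C$3.03 per share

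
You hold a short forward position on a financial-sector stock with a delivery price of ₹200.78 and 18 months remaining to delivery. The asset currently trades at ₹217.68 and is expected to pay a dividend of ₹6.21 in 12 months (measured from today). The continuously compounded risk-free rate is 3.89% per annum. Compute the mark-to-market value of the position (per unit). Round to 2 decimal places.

-₹22.31

PV(remaining dividends) I = 6.21·e^(−0.0389·12/12) = 5.9731
Current forward F = (S − I)·e^(rT) = (217.68 − 5.9731)·e^(0.0389·18/12) = 211.7069 × 1.060086 = 224.4275
Value (long) = (F − K)·e^(−rT) = (224.4275 − 200.78) × 0.943320 = 22.3072
Short position value = −(long value) = -₹22.31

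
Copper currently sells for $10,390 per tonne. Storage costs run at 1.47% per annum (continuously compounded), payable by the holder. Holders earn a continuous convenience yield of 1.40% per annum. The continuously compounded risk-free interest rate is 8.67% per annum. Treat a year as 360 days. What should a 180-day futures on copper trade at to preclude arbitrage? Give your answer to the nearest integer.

$10,854 per tonne

Net carry = r + u − y = 0.0867 + 0.0147 − 0.0140 = 0.0874
F = S·e^((r+u−y)T) = 10390 · e^(0.0874 × 180/360) = 10390 · e^0.043700
= 10390 × 1.044669 = $10,854 per tonne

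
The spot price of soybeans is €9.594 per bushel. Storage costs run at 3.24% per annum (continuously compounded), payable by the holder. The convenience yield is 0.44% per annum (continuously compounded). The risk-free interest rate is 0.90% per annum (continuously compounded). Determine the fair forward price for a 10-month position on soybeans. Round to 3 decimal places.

Net carry = r + u − y = 0.0090 + 0.0324 − 0.0044 = 0.0370
F = S·e^((r+u−y)T) = 9.594 · e^(0.0370 × 10/12) = 9.594 · e^0.030833
= 9.594 × 1.031313 = €9.894 per bushel

€9.894 per bushel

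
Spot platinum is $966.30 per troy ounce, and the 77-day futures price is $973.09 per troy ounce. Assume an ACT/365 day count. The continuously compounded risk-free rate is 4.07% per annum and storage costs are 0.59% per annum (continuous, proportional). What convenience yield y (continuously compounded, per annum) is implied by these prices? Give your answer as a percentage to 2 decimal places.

F = S·e^((r+u−y)T) ⇒ (r+u−y) = ln(F/S)/T
ln(973.09/966.30) = 0.007002; /T ⇒ 0.033191
y = r + u − ln(F/S)/T = 0.0407 + 0.0059 − 0.033191 = 0.013409
y = 1.34%

1.34%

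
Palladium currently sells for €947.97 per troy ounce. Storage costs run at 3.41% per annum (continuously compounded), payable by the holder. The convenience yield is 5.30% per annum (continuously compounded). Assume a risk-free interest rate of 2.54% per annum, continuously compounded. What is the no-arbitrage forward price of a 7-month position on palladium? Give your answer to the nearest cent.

Net carry = r + u − y = 0.0254 + 0.0341 − 0.0530 = 0.0065
F = S·e^((r+u−y)T) = 947.97 · e^(0.0065 × 7/12) = 947.97 · e^0.003792
= 947.97 × 1.003799 = €951.57 per troy ounce

€951.57 per troy ounce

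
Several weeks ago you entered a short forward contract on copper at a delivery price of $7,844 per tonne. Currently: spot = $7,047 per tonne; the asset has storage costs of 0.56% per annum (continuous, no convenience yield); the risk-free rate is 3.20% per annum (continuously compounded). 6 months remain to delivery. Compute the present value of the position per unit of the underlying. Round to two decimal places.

$652.74 per tonne

Current fair forward for the remaining 6 months: F = S·e^((r + u)·T), (r + u) = 0.0320 + 0.0056 = 0.0376
F = 7047 · e^(0.0376 × 6/12) = 7047 × 1.01897783 = 7180.7368
Value of long forward = (F − K)·e^(−rT) = (7180.7368 − 7844) · e^(−0.0320·6/12)
= -663.2632 × 0.98412732 = -652.74
Short position value = −(long value) = $652.74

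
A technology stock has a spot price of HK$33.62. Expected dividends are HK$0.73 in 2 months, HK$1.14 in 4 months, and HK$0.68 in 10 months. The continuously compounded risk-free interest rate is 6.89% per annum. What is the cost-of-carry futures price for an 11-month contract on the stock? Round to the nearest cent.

HK$33.17

PV(dividends) I = 0.73·e^(−0.0689·2/12) + 1.14·e^(−0.0689·4/12) + 0.68·e^(−0.0689·10/12)
I = 0.7217 + 1.1141 + 0.6421 = 2.4779
F = (S − I)·e^(rT) = (33.62 − 2.4779) · e^(0.0689·11/12)
= 31.1421 · e^0.063158 = 31.1421 × 1.065195 = HK$33.17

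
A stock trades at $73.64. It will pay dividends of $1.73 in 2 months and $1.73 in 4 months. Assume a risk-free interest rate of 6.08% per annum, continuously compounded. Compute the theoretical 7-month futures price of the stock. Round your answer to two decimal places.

PV(dividends) I = 1.73·e^(−0.0608·2/12) + 1.73·e^(−0.0608·4/12)
I = 1.7126 + 1.6953 = 3.4079
F = (S − I)·e^(rT) = (73.64 − 3.4079) · e^(0.0608·7/12)
= 70.2321 · e^0.035467 = 70.2321 × 1.036103 = $72.77

$72.77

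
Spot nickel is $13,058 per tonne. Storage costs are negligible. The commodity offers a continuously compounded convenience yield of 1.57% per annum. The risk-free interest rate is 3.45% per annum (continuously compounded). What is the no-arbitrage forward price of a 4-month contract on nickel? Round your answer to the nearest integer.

$13,140 per tonne

Net carry = r + u − y = 0.0345 + 0.0000 − 0.0157 = 0.0188
F = S·e^((r+u−y)T) = 13058 · e^(0.0188 × 4/12) = 13058 · e^0.006267
= 13058 × 1.006287 = $13,140 per tonne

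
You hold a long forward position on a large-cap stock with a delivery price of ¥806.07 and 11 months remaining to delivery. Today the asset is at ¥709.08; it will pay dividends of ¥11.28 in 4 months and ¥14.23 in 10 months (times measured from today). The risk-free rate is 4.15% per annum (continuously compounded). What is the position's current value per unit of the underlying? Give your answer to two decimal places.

-¥91.77

PV(remaining dividends) I = 11.28·e^(−0.0415·4/12) + 14.23·e^(−0.0415·10/12) = 24.8713
Current forward F = (S − I)·e^(rT) = (709.08 − 24.8713)·e^(0.0415·11/12) = 684.2087 × 1.038775 = 710.7389
Value (long) = (F − K)·e^(−rT) = (710.7389 − 806.07) × 0.962673 = -91.7727
Value = -¥91.77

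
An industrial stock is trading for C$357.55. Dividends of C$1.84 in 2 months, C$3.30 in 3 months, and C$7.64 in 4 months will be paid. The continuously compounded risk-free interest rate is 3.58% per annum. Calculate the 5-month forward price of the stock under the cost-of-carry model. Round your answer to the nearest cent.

PV(dividends) I = 1.84·e^(−0.0358·2/12) + 3.30·e^(−0.0358·3/12) + 7.64·e^(−0.0358·4/12)
I = 1.8291 + 3.2706 + 7.5494 = 12.6491
F = (S − I)·e^(rT) = (357.55 − 12.6491) · e^(0.0358·5/12)
= 344.9009 · e^0.014917 = 344.9009 × 1.015029 = C$350.08

C$350.08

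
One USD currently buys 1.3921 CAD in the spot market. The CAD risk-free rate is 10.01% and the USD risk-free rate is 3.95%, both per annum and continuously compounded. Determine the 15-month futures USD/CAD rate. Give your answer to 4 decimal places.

1.5016

F = S·e^((r_CAD − r_USD)T) = 1.3921 · e^((0.1001 − 0.0395) × 15/12)
= 1.3921 · e^0.075750 = 1.3921 × 1.078693
F = 1.5016 CAD per USD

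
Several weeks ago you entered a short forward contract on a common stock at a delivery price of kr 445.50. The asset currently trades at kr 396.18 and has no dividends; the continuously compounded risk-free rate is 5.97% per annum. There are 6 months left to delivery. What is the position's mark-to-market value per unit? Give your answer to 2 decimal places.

kr 36.22

Current fair forward for the remaining 6 months: F = S·e^(r·T), r = 0.0597
F = 396.18 · e^(0.0597 × 6/12) = 396.18 × 1.030300 = 408.1843
Value of long forward = (F − K)·e^(−rT) = (408.1843 − 445.50) · e^(−0.0597·6/12)
= -37.3157 × 0.970591 = -36.22
Short position value = −(long value) = kr 36.22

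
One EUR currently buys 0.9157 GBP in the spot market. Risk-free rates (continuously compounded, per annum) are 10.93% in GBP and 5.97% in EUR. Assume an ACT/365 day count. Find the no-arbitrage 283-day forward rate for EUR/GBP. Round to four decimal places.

F = S·e^((r_GBP − r_EUR)T) = 0.9157 · e^((0.1093 − 0.0597) × 283/365)
= 0.9157 · e^0.038457 = 0.9157 × 1.039206
F = 0.9516 GBP per EUR

0.9516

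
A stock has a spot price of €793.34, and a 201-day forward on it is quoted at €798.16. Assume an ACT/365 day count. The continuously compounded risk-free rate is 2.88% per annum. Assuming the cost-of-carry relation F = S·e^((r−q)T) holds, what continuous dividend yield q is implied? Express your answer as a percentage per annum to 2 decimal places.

1.78%

From F = S·e^((r−q)T): (r − q) = ln(F/S)/T
ln(798.16/793.34) = ln(1.006076) = 0.006058
(r − q) = 0.006058 / (201/365) = 0.011001
q = r − ln(F/S)/T = 0.0288 − 0.011001 = 0.017799
q = 1.78%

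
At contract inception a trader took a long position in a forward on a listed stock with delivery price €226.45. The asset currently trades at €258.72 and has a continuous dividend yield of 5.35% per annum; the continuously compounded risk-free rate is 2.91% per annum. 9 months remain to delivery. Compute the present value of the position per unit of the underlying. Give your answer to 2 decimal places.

€26.98

Current fair forward for the remaining 9 months: F = S·e^((r − q)·T), (r − q) = 0.0291 − 0.0535 = -0.0244
F = 258.72 · e^(-0.0244 × 9/12) = 258.72 × 0.981866 = 254.0284
Value of long forward = (F − K)·e^(−rT) = (254.0284 − 226.45) · e^(−0.0291·9/12)
= 27.5784 × 0.978411 = 26.98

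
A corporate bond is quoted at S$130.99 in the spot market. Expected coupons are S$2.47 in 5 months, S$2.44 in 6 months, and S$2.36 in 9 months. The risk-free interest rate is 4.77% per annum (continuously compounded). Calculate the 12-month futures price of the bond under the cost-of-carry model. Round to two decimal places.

S$129.96

PV(coupons) I = 2.47·e^(−0.0477·5/12) + 2.44·e^(−0.0477·6/12) + 2.36·e^(−0.0477·9/12)
I = 2.4214 + 2.3825 + 2.2771 = 7.0810
F = (S − I)·e^(rT) = (130.99 − 7.0810) · e^(0.0477·12/12)
= 123.9090 · e^0.047700 = 123.9090 × 1.048856 = S$129.96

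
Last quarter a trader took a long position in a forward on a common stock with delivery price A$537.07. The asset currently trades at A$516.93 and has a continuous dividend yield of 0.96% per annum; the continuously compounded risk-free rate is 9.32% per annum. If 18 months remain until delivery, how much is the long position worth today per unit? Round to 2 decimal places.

Current fair forward for the remaining 18 months: F = S·e^((r − q)·T), (r − q) = 0.0932 − 0.0096 = 0.0836
F = 516.93 · e^(0.0836 × 18/12) = 516.93 × 1.133602 = 585.9929
Value of long forward = (F − K)·e^(−rT) = (585.9929 − 537.07) · e^(−0.0932·18/12)
= 48.9229 × 0.869532 = 42.54

A$42.54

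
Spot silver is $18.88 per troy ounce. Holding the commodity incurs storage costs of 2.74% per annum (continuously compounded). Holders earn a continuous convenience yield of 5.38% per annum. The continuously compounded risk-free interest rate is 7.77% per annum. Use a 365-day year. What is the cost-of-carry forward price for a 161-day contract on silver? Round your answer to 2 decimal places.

$19.31 per troy ounce

Net carry = r + u − y = 0.0777 + 0.0274 − 0.0538 = 0.0513
F = S·e^((r+u−y)T) = 18.88 · e^(0.0513 × 161/365) = 18.88 · e^0.022628
= 18.88 × 1.022886 = $19.31 per troy ounce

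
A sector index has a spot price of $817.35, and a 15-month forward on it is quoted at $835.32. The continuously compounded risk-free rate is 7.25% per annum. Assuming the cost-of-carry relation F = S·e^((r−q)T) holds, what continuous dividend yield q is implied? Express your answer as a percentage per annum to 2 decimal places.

5.51%

From F = S·e^((r−q)T): (r − q) = ln(F/S)/T
ln(835.32/817.35) = ln(1.021986) = 0.021748
(r − q) = 0.021748 / (15/12) = 0.017398
q = r − ln(F/S)/T = 0.0725 − 0.017398 = 0.055102
q = 5.51%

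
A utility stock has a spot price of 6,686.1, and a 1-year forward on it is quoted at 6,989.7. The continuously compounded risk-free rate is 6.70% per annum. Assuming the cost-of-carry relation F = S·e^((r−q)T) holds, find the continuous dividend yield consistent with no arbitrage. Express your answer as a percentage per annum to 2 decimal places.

From F = S·e^((r−q)T): (r − q) = ln(F/S)/T
ln(6989.7/6686.1) = ln(1.045408) = 0.044407
(r − q) = 0.044407 / (1) = 0.044407
q = r − ln(F/S)/T = 0.0670 − 0.044407 = 0.022593
q = 2.26%

2.26%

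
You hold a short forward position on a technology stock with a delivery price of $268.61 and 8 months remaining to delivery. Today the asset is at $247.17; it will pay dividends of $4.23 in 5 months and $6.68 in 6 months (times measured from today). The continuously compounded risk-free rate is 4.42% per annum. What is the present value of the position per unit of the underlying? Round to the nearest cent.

$24.33

PV(remaining dividends) I = 4.23·e^(−0.0442·5/12) + 6.68·e^(−0.0442·6/12) = 10.6868
Current forward F = (S − I)·e^(rT) = (247.17 − 10.6868)·e^(0.0442·8/12) = 236.4832 × 1.029905 = 243.5552
Value (long) = (F − K)·e^(−rT) = (243.5552 − 268.61) × 0.970963 = -24.3273
Short position value = −(long value) = $24.33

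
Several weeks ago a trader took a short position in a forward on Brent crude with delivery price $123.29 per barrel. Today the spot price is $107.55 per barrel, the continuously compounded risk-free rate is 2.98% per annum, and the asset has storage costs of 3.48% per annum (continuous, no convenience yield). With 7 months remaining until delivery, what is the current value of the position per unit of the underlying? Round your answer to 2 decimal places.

$11.41 per barrel

Current fair forward for the remaining 7 months: F = S·e^((r + u)·T), (r + u) = 0.0298 + 0.0348 = 0.0646
F = 107.55 · e^(0.0646 × 7/12) = 107.55 × 1.038402 = 111.6801
Value of long forward = (F − K)·e^(−rT) = (111.6801 − 123.29) · e^(−0.0298·7/12)
= -11.6099 × 0.982767 = -11.41
Short position value = −(long value) = $11.41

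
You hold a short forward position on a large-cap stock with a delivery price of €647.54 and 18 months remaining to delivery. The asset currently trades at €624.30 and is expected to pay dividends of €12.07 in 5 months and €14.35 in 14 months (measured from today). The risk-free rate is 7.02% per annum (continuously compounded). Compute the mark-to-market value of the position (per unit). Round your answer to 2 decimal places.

PV(remaining dividends) I = 12.07·e^(−0.0702·5/12) + 14.35·e^(−0.0702·14/12) = 24.9436
Current forward F = (S − I)·e^(rT) = (624.30 − 24.9436)·e^(0.0702·18/12) = 599.3564 × 1.111044 = 665.9113
Value (long) = (F − K)·e^(−rT) = (665.9113 − 647.54) × 0.900054 = 16.5352
Short position value = −(long value) = -€16.54

-€16.54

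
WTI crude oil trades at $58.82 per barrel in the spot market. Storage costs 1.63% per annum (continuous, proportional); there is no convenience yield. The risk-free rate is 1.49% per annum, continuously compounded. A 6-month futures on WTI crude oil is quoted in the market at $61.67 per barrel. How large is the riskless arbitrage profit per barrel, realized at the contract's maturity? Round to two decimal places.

Fair futures: F* = S·e^(carry·T), with carry = (r + u) = 0.0149 + 0.0163 = 0.0312
F* = 58.82 · e^(0.0312 × 6/12) = 58.82 · e^0.015600 = 58.82 × 1.015722 = $59.7448
Market $61.67 > fair $59.7448: forward overpriced → cash-and-carry (buy spot, short the forward).
At maturity, profit = |F_mkt − F*| = |61.67 − 59.7448| = $1.93 per barrel

$1.93 per barrel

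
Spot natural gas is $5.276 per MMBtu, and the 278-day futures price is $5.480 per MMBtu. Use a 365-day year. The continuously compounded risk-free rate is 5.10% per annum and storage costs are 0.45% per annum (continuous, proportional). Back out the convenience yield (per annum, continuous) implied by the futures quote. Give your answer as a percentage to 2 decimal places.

0.57%

F = S·e^((r+u−y)T) ⇒ (r+u−y) = ln(F/S)/T
ln(5.480/5.276) = 0.037937; /T ⇒ 0.049809
y = r + u − ln(F/S)/T = 0.0510 + 0.0045 − 0.049809 = 0.005691
y = 0.57%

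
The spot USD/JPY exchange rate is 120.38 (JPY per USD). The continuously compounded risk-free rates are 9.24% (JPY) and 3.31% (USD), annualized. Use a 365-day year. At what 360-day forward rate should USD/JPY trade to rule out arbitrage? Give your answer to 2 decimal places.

F = S·e^((r_JPY − r_USD)T) = 120.38 · e^((0.0924 − 0.0331) × 360/365)
= 120.38 · e^0.058488 = 120.38 × 1.060232
F = 127.63 JPY per USD

127.63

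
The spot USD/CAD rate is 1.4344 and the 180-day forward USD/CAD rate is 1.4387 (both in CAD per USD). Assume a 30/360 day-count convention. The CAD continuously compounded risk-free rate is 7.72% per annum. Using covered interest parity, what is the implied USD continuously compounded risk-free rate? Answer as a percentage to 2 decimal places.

F = S·e^((r_CAD − r_USD)T) ⇒ r_USD = r_CAD − ln(F/S)/T
ln(1.4387/1.4344) = 0.002993; /(180/360) = 0.005986
r_USD = 0.0772 − 0.005986 = 0.071214
r_USD = 7.12%

7.12%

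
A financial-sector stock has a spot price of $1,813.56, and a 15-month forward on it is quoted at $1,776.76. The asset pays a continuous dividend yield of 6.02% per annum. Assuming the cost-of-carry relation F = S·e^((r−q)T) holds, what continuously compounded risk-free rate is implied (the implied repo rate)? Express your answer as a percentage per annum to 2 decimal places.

From F = S·e^((r−q)T): (r − q) = ln(F/S)/T
ln(1776.76/1813.56) = ln(0.979708) = -0.020501
(r − q) = -0.020501 / (15/12) = -0.016401
r = ln(F/S)/T + q = -0.016401 + 0.0602 = 0.043799
r = 4.38%

4.38%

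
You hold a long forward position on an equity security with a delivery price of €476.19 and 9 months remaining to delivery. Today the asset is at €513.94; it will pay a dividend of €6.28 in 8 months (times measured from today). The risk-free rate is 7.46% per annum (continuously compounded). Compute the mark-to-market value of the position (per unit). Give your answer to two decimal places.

PV(remaining dividends) I = 6.28·e^(−0.0746·8/12) = 5.9753
Current forward F = (S − I)·e^(rT) = (513.94 − 5.9753)·e^(0.0746·9/12) = 507.9647 × 1.057545 = 537.1955
Value (long) = (F − K)·e^(−rT) = (537.1955 − 476.19) × 0.945586 = 57.6859
Value = €57.69

€57.69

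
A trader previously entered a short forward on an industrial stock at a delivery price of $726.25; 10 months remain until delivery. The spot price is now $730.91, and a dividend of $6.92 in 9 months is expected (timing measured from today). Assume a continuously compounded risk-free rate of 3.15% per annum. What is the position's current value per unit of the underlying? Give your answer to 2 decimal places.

PV(remaining dividends) I = 6.92·e^(−0.0315·9/12) = 6.7584
Current forward F = (S − I)·e^(rT) = (730.91 − 6.7584)·e^(0.0315·10/12) = 724.1516 × 1.026598 = 743.4126
Value (long) = (F − K)·e^(−rT) = (743.4126 − 726.25) × 0.974092 = 16.7180
Short position value = −(long value) = -$16.72

-$16.72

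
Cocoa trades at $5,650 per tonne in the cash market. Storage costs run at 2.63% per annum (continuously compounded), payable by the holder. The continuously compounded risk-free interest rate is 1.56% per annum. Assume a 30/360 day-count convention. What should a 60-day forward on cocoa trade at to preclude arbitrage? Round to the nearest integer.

Net carry = r + u − y = 0.0156 + 0.0263 − 0.0000 = 0.0419
F = S·e^((r+u−y)T) = 5650 · e^(0.0419 × 60/360) = 5650 · e^0.006983
= 5650 × 1.007007 = $5,690 per tonne

$5,690 per tonne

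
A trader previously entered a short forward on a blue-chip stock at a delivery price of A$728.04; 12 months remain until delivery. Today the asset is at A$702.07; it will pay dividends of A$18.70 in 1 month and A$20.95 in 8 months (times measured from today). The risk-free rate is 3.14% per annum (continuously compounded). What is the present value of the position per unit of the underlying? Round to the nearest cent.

A$42.63

PV(remaining dividends) I = 18.70·e^(−0.0314·1/12) + 20.95·e^(−0.0314·8/12) = 39.1671
Current forward F = (S − I)·e^(rT) = (702.07 − 39.1671)·e^(0.0314·12/12) = 662.9029 × 1.031898 = 684.0482
Value (long) = (F − K)·e^(−rT) = (684.0482 − 728.04) × 0.969088 = -42.6319
Short position value = −(long value) = A$42.63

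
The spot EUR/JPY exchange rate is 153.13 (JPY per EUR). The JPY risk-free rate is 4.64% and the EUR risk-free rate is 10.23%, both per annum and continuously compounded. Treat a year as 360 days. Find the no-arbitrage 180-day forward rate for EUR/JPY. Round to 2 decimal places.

148.91

F = S·e^((r_JPY − r_EUR)T) = 153.13 · e^((0.0464 − 0.1023) × 180/360)
= 153.13 · e^-0.027950 = 153.13 × 0.972437
F = 148.91 JPY per EUR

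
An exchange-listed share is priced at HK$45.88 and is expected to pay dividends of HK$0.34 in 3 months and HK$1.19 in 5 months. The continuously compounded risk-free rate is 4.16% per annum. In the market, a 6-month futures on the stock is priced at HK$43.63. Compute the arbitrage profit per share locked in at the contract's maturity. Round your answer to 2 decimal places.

PV(dividends) I = 0.34·e^(−0.0416·3/12) + 1.19·e^(−0.0416·5/12) = 1.5060
Fair futures F* = (S − I)·e^(rT) = (45.88 − 1.5060)·e^0.020800 = 44.3740 × 1.021018 = 45.3067
Market HK$43.63 < fair 45.3067: forward underpriced → reverse cash-and-carry (short the stock, invest proceeds at r, pay the dividends, go long the forward).
Profit at T = |F_mkt − F*| = |43.63 − 45.3067| = HK$1.68 per share

HK$1.68 per share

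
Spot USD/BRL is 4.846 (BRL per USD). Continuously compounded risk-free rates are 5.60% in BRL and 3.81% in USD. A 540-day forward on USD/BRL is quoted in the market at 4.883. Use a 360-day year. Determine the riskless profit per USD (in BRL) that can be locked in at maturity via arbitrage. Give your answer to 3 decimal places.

Fair forward: F* = S·e^(carry·T), with carry = (r_BRL − r_USD) = 0.0560 − 0.0381 = 0.0179
F* = 4.846 · e^(0.0179 × 540/360) = 4.846 · e^0.026850 = 4.846 × 1.027214 = 4.9779
Market 4.883 < fair 4.9779: forward underpriced → reverse cash-and-carry (short spot, go long the forward).
At maturity, profit = |F_mkt − F*| = |4.883 − 4.9779| = 0.095 per USD (in BRL)

0.095 per USD (in BRL)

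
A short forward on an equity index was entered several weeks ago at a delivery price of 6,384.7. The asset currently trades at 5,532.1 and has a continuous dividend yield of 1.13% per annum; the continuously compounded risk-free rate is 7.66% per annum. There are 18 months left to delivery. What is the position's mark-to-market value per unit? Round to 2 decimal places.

Current fair forward for the remaining 18 months: F = S·e^((r − q)·T), (r − q) = 0.0766 − 0.0113 = 0.0653
F = 5532.1 · e^(0.0653 × 18/12) = 5532.1 × 1.10290764 = 6101.3954
Value of long forward = (F − K)·e^(−rT) = (6101.3954 − 6384.7) · e^(−0.0766·18/12)
= -283.3046 × 0.89145528 = -252.55
Short position value = −(long value) = 252.55

252.55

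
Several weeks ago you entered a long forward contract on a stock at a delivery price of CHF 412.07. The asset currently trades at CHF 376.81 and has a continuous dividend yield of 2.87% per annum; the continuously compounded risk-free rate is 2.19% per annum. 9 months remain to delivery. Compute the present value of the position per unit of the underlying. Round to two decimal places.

-CHF 36.57

Current fair forward for the remaining 9 months: F = S·e^((r − q)·T), (r − q) = 0.0219 − 0.0287 = -0.0068
F = 376.81 · e^(-0.0068 × 9/12) = 376.81 × 0.994913 = 374.8932
Value of long forward = (F − K)·e^(−rT) = (374.8932 − 412.07) · e^(−0.0219·9/12)
= -37.1768 × 0.983709 = -36.57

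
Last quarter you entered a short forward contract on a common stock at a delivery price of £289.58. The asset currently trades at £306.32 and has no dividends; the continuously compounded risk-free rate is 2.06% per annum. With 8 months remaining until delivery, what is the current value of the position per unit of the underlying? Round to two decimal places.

-£20.69

Current fair forward for the remaining 8 months: F = S·e^(r·T), r = 0.0206
F = 306.32 · e^(0.0206 × 8/12) = 306.32 × 1.013828 = 310.5558
Value of long forward = (F − K)·e^(−rT) = (310.5558 − 289.58) · e^(−0.0206·8/12)
= 20.9758 × 0.986361 = 20.69
Short position value = −(long value) = -£20.69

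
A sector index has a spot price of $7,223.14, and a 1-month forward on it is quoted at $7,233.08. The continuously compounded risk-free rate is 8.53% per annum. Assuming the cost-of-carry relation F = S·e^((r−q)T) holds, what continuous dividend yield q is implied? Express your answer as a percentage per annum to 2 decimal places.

6.88%

From F = S·e^((r−q)T): (r − q) = ln(F/S)/T
ln(7233.08/7223.14) = ln(1.001376) = 0.001375
(r − q) = 0.001375 / (1/12) = 0.016500
q = r − ln(F/S)/T = 0.0853 − 0.016500 = 0.068800
q = 6.88%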